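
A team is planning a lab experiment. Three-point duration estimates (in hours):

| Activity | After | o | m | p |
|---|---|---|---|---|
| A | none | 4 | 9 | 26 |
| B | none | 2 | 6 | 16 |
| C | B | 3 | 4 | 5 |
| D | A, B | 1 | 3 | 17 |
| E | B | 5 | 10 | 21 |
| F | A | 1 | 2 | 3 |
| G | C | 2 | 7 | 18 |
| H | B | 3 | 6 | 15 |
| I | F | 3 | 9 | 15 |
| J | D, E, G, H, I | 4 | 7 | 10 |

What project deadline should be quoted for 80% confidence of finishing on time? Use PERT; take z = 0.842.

32.6 hours

te_A = (4 + 4·9 + 26)/6 = 66/6 = 11; σ²_A = ((26−4)/6)² = 13.444
te_B = (2 + 4·6 + 16)/6 = 42/6 = 7; σ²_B = ((16−2)/6)² = 5.444
te_C = (3 + 4·4 + 5)/6 = 24/6 = 4; σ²_C = ((5−3)/6)² = 0.111
te_D = (1 + 4·3 + 17)/6 = 30/6 = 5; σ²_D = ((17−1)/6)² = 7.111
te_E = (5 + 4·10 + 21)/6 = 66/6 = 11; σ²_E = ((21−5)/6)² = 7.111
te_F = (1 + 4·2 + 3)/6 = 12/6 = 2; σ²_F = ((3−1)/6)² = 0.111
te_G = (2 + 4·7 + 18)/6 = 48/6 = 8; σ²_G = ((18−2)/6)² = 7.111
te_H = (3 + 4·6 + 15)/6 = 42/6 = 7; σ²_H = ((15−3)/6)² = 4.000
te_I = (3 + 4·9 + 15)/6 = 54/6 = 9; σ²_I = ((15−3)/6)² = 4.000
te_J = (4 + 4·7 + 10)/6 = 42/6 = 7; σ²_J = ((10−4)/6)² = 1.000

Forward pass:
ES_A = 0; EF_A = 11
ES_B = 0; EF_B = 7
ES_C = 7; EF_C = 7+4 = 11
ES_D = max(EF_A=11, EF_B=7) = 11; EF_D = 11+5 = 16
ES_E = 7; EF_E = 7+11 = 18
ES_F = 11; EF_F = 11+2 = 13
ES_G = 11; EF_G = 11+8 = 19
ES_H = 7; EF_H = 7+7 = 14
ES_I = 13; EF_I = 13+9 = 22
ES_J = max(EF_D=16, EF_E=18, EF_G=19, EF_H=14, EF_I=22) = 22; EF_J = 22+7 = 29
Expected project duration μ = 29 hours. Critical path: A → F → I → J.

Variance along critical path = 13.444 + 0.111 + 4.000 + 1.000 = 18.556; σ = 4.308 hours.
D = μ + z·σ = 29 + 0.842·4.308 = 32.6 hours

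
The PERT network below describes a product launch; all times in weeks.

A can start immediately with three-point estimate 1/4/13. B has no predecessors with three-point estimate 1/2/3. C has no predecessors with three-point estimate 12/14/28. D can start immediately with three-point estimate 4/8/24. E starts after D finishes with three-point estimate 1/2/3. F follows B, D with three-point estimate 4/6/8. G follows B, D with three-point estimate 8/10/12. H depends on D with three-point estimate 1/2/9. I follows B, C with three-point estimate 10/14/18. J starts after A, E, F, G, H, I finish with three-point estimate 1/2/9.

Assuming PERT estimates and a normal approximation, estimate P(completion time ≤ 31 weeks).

0.270

te_A = (1 + 4·4 + 13)/6 = 30/6 = 5; σ²_A = ((13−1)/6)² = 4.000
te_B = (1 + 4·2 + 3)/6 = 12/6 = 2; σ²_B = ((3−1)/6)² = 0.111
te_C = (12 + 4·14 + 28)/6 = 96/6 = 16; σ²_C = ((28−12)/6)² = 7.111
te_D = (4 + 4·8 + 24)/6 = 60/6 = 10; σ²_D = ((24−4)/6)² = 11.111
te_E = (1 + 4·2 + 3)/6 = 12/6 = 2; σ²_E = ((3−1)/6)² = 0.111
te_F = (4 + 4·6 + 8)/6 = 36/6 = 6; σ²_F = ((8−4)/6)² = 0.444
te_G = (8 + 4·10 + 12)/6 = 60/6 = 10; σ²_G = ((12−8)/6)² = 0.444
te_H = (1 + 4·2 + 9)/6 = 18/6 = 3; σ²_H = ((9−1)/6)² = 1.778
te_I = (10 + 4·14 + 18)/6 = 84/6 = 14; σ²_I = ((18−10)/6)² = 1.778
te_J = (1 + 4·2 + 9)/6 = 18/6 = 3; σ²_J = ((9−1)/6)² = 1.778

Forward pass:
ES_A = 0; EF_A = 5
ES_B = 0; EF_B = 2
ES_C = 0; EF_C = 16
ES_D = 0; EF_D = 10
ES_E = 10; EF_E = 10+2 = 12
ES_F = max(EF_B=2, EF_D=10) = 10; EF_F = 10+6 = 16
ES_G = max(EF_B=2, EF_D=10) = 10; EF_G = 10+10 = 20
ES_H = 10; EF_H = 10+3 = 13
ES_I = max(EF_B=2, EF_C=16) = 16; EF_I = 16+14 = 30
ES_J = max(EF_A=5, EF_E=12, EF_F=16, EF_G=20, EF_H=13, EF_I=30) = 30; EF_J = 30+3 = 33
Expected project duration μ = 33 weeks. Critical path: C → I → J.

Variance along critical path = 7.111 + 1.778 + 1.778 = 10.667; σ = √10.667 = 3.266 weeks.
Z = (31 − 33) / 3.266 = -0.612
P(T ≤ 31) = Φ(-0.612) ≈ 0.270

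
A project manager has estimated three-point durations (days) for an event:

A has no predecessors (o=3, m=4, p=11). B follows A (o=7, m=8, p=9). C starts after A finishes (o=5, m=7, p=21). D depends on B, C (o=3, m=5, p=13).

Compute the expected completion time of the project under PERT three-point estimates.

20 days

te_A = (3 + 4·4 + 11)/6 = 30/6 = 5
te_B = (7 + 4·8 + 9)/6 = 48/6 = 8
te_C = (5 + 4·7 + 21)/6 = 54/6 = 9
te_D = (3 + 4·5 + 13)/6 = 36/6 = 6

Forward pass:
ES_A = 0; EF_A = 5
ES_B = 5; EF_B = 5+8 = 13
ES_C = 5; EF_C = 5+9 = 14
ES_D = max(EF_B=13, EF_C=14) = 14; EF_D = 14+6 = 20
Expected project duration μ = 20 days. Critical path: A → C → D.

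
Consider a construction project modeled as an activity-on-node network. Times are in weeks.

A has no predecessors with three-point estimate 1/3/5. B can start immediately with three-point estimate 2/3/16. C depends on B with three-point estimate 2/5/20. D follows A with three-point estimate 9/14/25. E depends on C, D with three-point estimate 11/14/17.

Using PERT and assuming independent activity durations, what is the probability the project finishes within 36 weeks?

0.914

te_A = (1 + 4·3 + 5)/6 = 18/6 = 3; σ²_A = ((5−1)/6)² = 0.444
te_B = (2 + 4·3 + 16)/6 = 30/6 = 5; σ²_B = ((16−2)/6)² = 5.444
te_C = (2 + 4·5 + 20)/6 = 42/6 = 7; σ²_C = ((20−2)/6)² = 9.000
te_D = (9 + 4·14 + 25)/6 = 90/6 = 15; σ²_D = ((25−9)/6)² = 7.111
te_E = (11 + 4·14 + 17)/6 = 84/6 = 14; σ²_E = ((17−11)/6)² = 1.000

Forward pass:
ES_A = 0; EF_A = 3
ES_B = 0; EF_B = 5
ES_C = 5; EF_C = 5+7 = 12
ES_D = 3; EF_D = 3+15 = 18
ES_E = max(EF_C=12, EF_D=18) = 18; EF_E = 18+14 = 32
Expected project duration μ = 32 weeks. Critical path: A → D → E.

Variance along critical path = 0.444 + 7.111 + 1.000 = 8.556; σ = √8.556 = 2.925 weeks.
Z = (36 − 32) / 2.925 = 1.368
P(T ≤ 36) = Φ(1.368) ≈ 0.914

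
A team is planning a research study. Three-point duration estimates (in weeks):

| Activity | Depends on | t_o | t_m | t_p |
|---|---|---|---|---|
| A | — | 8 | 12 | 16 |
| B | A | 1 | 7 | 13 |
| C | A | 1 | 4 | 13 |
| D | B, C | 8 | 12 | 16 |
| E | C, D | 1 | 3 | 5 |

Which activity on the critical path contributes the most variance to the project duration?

te_A = (8 + 4·12 + 16)/6 = 72/6 = 12; σ²_A = ((16−8)/6)² = 1.778
te_B = (1 + 4·7 + 13)/6 = 42/6 = 7; σ²_B = ((13−1)/6)² = 4.000
te_C = (1 + 4·4 + 13)/6 = 30/6 = 5; σ²_C = ((13−1)/6)² = 4.000
te_D = (8 + 4·12 + 16)/6 = 72/6 = 12; σ²_D = ((16−8)/6)² = 1.778
te_E = (1 + 4·3 + 5)/6 = 18/6 = 3; σ²_E = ((5−1)/6)² = 0.444

Forward pass:
ES_A = 0; EF_A = 12
ES_B = 12; EF_B = 12+7 = 19
ES_C = 12; EF_C = 12+5 = 17
ES_D = max(EF_B=19, EF_C=17) = 19; EF_D = 19+12 = 31
ES_E = max(EF_C=17, EF_D=31) = 31; EF_E = 31+3 = 34
Expected project duration μ = 34 weeks. Critical path: A → B → D → E.

Variances on critical path: σ²_A=1.778, σ²_B=4.000, σ²_D=1.778, σ²_E=0.444.
Largest is σ²_B = 4.000.

B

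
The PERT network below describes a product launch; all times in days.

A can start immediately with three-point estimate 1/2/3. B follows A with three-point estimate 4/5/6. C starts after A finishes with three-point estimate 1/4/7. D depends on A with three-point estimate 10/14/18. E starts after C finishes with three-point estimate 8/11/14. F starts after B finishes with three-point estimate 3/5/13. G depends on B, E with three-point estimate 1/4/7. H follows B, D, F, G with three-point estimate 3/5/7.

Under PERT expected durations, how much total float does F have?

te_A = (1 + 4·2 + 3)/6 = 12/6 = 2
te_B = (4 + 4·5 + 6)/6 = 30/6 = 5
te_C = (1 + 4·4 + 7)/6 = 24/6 = 4
te_D = (10 + 4·14 + 18)/6 = 84/6 = 14
te_E = (8 + 4·11 + 14)/6 = 66/6 = 11
te_F = (3 + 4·5 + 13)/6 = 36/6 = 6
te_G = (1 + 4·4 + 7)/6 = 24/6 = 4
te_H = (3 + 4·5 + 7)/6 = 30/6 = 5

Forward pass:
ES_A = 0; EF_A = 2
ES_B = 2; EF_B = 2+5 = 7
ES_C = 2; EF_C = 2+4 = 6
ES_D = 2; EF_D = 2+14 = 16
ES_E = 6; EF_E = 6+11 = 17
ES_F = 7; EF_F = 7+6 = 13
ES_G = max(EF_B=7, EF_E=17) = 17; EF_G = 17+4 = 21
ES_H = max(EF_B=7, EF_D=16, EF_F=13, EF_G=21) = 21; EF_H = 21+5 = 26
Expected project duration μ = 26 days. Critical path: A → C → E → G → H.

Backward pass:
LF_H = 26; LS_H = 26−5 = 21
LF_G = LS_H = 21; LS_G = 21−4 = 17
LF_F = LS_H = 21; LS_F = 21−6 = 15
LF_E = LS_G = 17; LS_E = 17−11 = 6
LF_D = LS_H = 21; LS_D = 21−14 = 7
LF_C = LS_E = 6; LS_C = 6−4 = 2
LF_B = min(LS_F=15, LS_G=17, LS_H=21) = 15; LS_B = 15−5 = 10
LF_A = min(LS_B=10, LS_C=2, LS_D=7) = 2; LS_A = 2−2 = 0
Slack_F = LS_F − ES_F = 15 − 7 = 8

8 days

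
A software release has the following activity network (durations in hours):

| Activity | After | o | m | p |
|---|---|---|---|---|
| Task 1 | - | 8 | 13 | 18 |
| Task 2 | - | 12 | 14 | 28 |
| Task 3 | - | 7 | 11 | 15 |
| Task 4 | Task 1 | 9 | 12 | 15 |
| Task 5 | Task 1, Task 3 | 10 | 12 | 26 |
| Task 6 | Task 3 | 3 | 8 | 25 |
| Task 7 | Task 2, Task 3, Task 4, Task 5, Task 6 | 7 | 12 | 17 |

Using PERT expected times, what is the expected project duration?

39 hours

te_Task 1 = (8 + 4·13 + 18)/6 = 78/6 = 13
te_Task 2 = (12 + 4·14 + 28)/6 = 96/6 = 16
te_Task 3 = (7 + 4·11 + 15)/6 = 66/6 = 11
te_Task 4 = (9 + 4·12 + 15)/6 = 72/6 = 12
te_Task 5 = (10 + 4·12 + 26)/6 = 84/6 = 14
te_Task 6 = (3 + 4·8 + 25)/6 = 60/6 = 10
te_Task 7 = (7 + 4·12 + 17)/6 = 72/6 = 12

Forward pass:
ES_Task 1 = 0; EF_Task 1 = 13
ES_Task 2 = 0; EF_Task 2 = 16
ES_Task 3 = 0; EF_Task 3 = 11
ES_Task 4 = 13; EF_Task 4 = 13+12 = 25
ES_Task 5 = max(EF_Task 1=13, EF_Task 3=11) = 13; EF_Task 5 = 13+14 = 27
ES_Task 6 = 11; EF_Task 6 = 11+10 = 21
ES_Task 7 = max(EF_Task 2=16, EF_Task 3=11, EF_Task 4=25, EF_Task 5=27, EF_Task 6=21) = 27; EF_Task 7 = 27+12 = 39
Expected project duration μ = 39 hours. Critical path: Task 1 → Task 5 → Task 7.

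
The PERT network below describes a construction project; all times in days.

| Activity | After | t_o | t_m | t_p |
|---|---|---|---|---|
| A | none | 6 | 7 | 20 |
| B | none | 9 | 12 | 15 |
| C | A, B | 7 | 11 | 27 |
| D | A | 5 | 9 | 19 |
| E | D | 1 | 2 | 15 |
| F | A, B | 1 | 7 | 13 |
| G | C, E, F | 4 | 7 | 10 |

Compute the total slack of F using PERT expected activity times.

te_A = (6 + 4·7 + 20)/6 = 54/6 = 9
te_B = (9 + 4·12 + 15)/6 = 72/6 = 12
te_C = (7 + 4·11 + 27)/6 = 78/6 = 13
te_D = (5 + 4·9 + 19)/6 = 60/6 = 10
te_E = (1 + 4·2 + 15)/6 = 24/6 = 4
te_F = (1 + 4·7 + 13)/6 = 42/6 = 7
te_G = (4 + 4·7 + 10)/6 = 42/6 = 7

Forward pass:
ES_A = 0; EF_A = 9
ES_B = 0; EF_B = 12
ES_C = max(EF_A=9, EF_B=12) = 12; EF_C = 12+13 = 25
ES_D = 9; EF_D = 9+10 = 19
ES_E = 19; EF_E = 19+4 = 23
ES_F = max(EF_A=9, EF_B=12) = 12; EF_F = 12+7 = 19
ES_G = max(EF_C=25, EF_E=23, EF_F=19) = 25; EF_G = 25+7 = 32
Expected project duration μ = 32 days. Critical path: B → C → G.

Backward pass:
LF_G = 32; LS_G = 32−7 = 25
LF_F = LS_G = 25; LS_F = 25−7 = 18
LF_E = LS_G = 25; LS_E = 25−4 = 21
LF_D = LS_E = 21; LS_D = 21−10 = 11
LF_C = LS_G = 25; LS_C = 25−13 = 12
LF_B = min(LS_C=12, LS_F=18) = 12; LS_B = 12−12 = 0
LF_A = min(LS_C=12, LS_D=11, LS_F=18) = 11; LS_A = 11−9 = 2
Slack_F = LS_F − ES_F = 18 − 12 = 6

6 days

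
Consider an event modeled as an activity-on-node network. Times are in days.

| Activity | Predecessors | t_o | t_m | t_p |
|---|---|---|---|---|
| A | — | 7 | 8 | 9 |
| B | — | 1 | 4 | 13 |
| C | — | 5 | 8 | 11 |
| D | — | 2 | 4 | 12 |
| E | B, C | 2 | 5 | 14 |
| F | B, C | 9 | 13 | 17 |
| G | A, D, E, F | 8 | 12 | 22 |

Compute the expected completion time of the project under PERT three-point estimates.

34 days

te_A = (7 + 4·8 + 9)/6 = 48/6 = 8
te_B = (1 + 4·4 + 13)/6 = 30/6 = 5
te_C = (5 + 4·8 + 11)/6 = 48/6 = 8
te_D = (2 + 4·4 + 12)/6 = 30/6 = 5
te_E = (2 + 4·5 + 14)/6 = 36/6 = 6
te_F = (9 + 4·13 + 17)/6 = 78/6 = 13
te_G = (8 + 4·12 + 22)/6 = 78/6 = 13

Forward pass:
ES_A = 0; EF_A = 8
ES_B = 0; EF_B = 5
ES_C = 0; EF_C = 8
ES_D = 0; EF_D = 5
ES_E = max(EF_B=5, EF_C=8) = 8; EF_E = 8+6 = 14
ES_F = max(EF_B=5, EF_C=8) = 8; EF_F = 8+13 = 21
ES_G = max(EF_A=8, EF_D=5, EF_E=14, EF_F=21) = 21; EF_G = 21+13 = 34
Expected project duration μ = 34 days. Critical path: C → F → G.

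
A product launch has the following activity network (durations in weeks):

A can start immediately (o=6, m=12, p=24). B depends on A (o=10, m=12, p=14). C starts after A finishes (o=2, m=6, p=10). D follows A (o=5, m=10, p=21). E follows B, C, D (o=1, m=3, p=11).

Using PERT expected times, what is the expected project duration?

te_A = (6 + 4·12 + 24)/6 = 78/6 = 13
te_B = (10 + 4·12 + 14)/6 = 72/6 = 12
te_C = (2 + 4·6 + 10)/6 = 36/6 = 6
te_D = (5 + 4·10 + 21)/6 = 66/6 = 11
te_E = (1 + 4·3 + 11)/6 = 24/6 = 4

Forward pass:
ES_A = 0; EF_A = 13
ES_B = 13; EF_B = 13+12 = 25
ES_C = 13; EF_C = 13+6 = 19
ES_D = 13; EF_D = 13+11 = 24
ES_E = max(EF_B=25, EF_C=19, EF_D=24) = 25; EF_E = 25+4 = 29
Expected project duration μ = 29 weeks. Critical path: A → B → E.

29 weeks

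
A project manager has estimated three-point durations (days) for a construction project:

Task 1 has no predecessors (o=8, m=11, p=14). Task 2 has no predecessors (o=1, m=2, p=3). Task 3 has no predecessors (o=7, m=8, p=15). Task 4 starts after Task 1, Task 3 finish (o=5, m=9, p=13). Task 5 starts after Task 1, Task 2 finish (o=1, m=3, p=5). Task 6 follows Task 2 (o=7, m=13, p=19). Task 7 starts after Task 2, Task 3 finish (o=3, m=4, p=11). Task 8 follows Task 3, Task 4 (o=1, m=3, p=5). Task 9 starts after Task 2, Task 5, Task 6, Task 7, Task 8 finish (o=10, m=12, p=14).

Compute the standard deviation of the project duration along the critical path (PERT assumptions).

1.91 days

te_Task 1 = (8 + 4·11 + 14)/6 = 66/6 = 11; σ²_Task 1 = ((14−8)/6)² = 1.000
te_Task 2 = (1 + 4·2 + 3)/6 = 12/6 = 2; σ²_Task 2 = ((3−1)/6)² = 0.111
te_Task 3 = (7 + 4·8 + 15)/6 = 54/6 = 9; σ²_Task 3 = ((15−7)/6)² = 1.778
te_Task 4 = (5 + 4·9 + 13)/6 = 54/6 = 9; σ²_Task 4 = ((13−5)/6)² = 1.778
te_Task 5 = (1 + 4·3 + 5)/6 = 18/6 = 3; σ²_Task 5 = ((5−1)/6)² = 0.444
te_Task 6 = (7 + 4·13 + 19)/6 = 78/6 = 13; σ²_Task 6 = ((19−7)/6)² = 4.000
te_Task 7 = (3 + 4·4 + 11)/6 = 30/6 = 5; σ²_Task 7 = ((11−3)/6)² = 1.778
te_Task 8 = (1 + 4·3 + 5)/6 = 18/6 = 3; σ²_Task 8 = ((5−1)/6)² = 0.444
te_Task 9 = (10 + 4·12 + 14)/6 = 72/6 = 12; σ²_Task 9 = ((14−10)/6)² = 0.444

Forward pass:
ES_Task 1 = 0; EF_Task 1 = 11
ES_Task 2 = 0; EF_Task 2 = 2
ES_Task 3 = 0; EF_Task 3 = 9
ES_Task 4 = max(EF_Task 1=11, EF_Task 3=9) = 11; EF_Task 4 = 11+9 = 20
ES_Task 5 = max(EF_Task 1=11, EF_Task 2=2) = 11; EF_Task 5 = 11+3 = 14
ES_Task 6 = 2; EF_Task 6 = 2+13 = 15
ES_Task 7 = max(EF_Task 2=2, EF_Task 3=9) = 9; EF_Task 7 = 9+5 = 14
ES_Task 8 = max(EF_Task 3=9, EF_Task 4=20) = 20; EF_Task 8 = 20+3 = 23
ES_Task 9 = max(EF_Task 2=2, EF_Task 5=14, EF_Task 6=15, EF_Task 7=14, EF_Task 8=23) = 23; EF_Task 9 = 23+12 = 35
Expected project duration μ = 35 days. Critical path: Task 1 → Task 4 → Task 8 → Task 9.

Variance along critical path = 1.000 + 1.778 + 0.444 + 0.444 = 3.667
σ = √3.667 = 1.915 days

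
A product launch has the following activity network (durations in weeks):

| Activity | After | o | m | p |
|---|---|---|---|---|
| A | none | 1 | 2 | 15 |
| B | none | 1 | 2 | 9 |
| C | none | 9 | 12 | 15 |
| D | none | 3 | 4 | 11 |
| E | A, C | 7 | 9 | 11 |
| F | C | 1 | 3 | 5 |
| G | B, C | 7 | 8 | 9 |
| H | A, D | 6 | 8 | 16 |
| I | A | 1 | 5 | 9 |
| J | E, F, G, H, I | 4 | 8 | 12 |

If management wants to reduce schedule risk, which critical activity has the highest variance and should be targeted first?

J

te_A = (1 + 4·2 + 15)/6 = 24/6 = 4; σ²_A = ((15−1)/6)² = 5.444
te_B = (1 + 4·2 + 9)/6 = 18/6 = 3; σ²_B = ((9−1)/6)² = 1.778
te_C = (9 + 4·12 + 15)/6 = 72/6 = 12; σ²_C = ((15−9)/6)² = 1.000
te_D = (3 + 4·4 + 11)/6 = 30/6 = 5; σ²_D = ((11−3)/6)² = 1.778
te_E = (7 + 4·9 + 11)/6 = 54/6 = 9; σ²_E = ((11−7)/6)² = 0.444
te_F = (1 + 4·3 + 5)/6 = 18/6 = 3; σ²_F = ((5−1)/6)² = 0.444
te_G = (7 + 4·8 + 9)/6 = 48/6 = 8; σ²_G = ((9−7)/6)² = 0.111
te_H = (6 + 4·8 + 16)/6 = 54/6 = 9; σ²_H = ((16−6)/6)² = 2.778
te_I = (1 + 4·5 + 9)/6 = 30/6 = 5; σ²_I = ((9−1)/6)² = 1.778
te_J = (4 + 4·8 + 12)/6 = 48/6 = 8; σ²_J = ((12−4)/6)² = 1.778

Forward pass:
ES_A = 0; EF_A = 4
ES_B = 0; EF_B = 3
ES_C = 0; EF_C = 12
ES_D = 0; EF_D = 5
ES_E = max(EF_A=4, EF_C=12) = 12; EF_E = 12+9 = 21
ES_F = 12; EF_F = 12+3 = 15
ES_G = max(EF_B=3, EF_C=12) = 12; EF_G = 12+8 = 20
ES_H = max(EF_A=4, EF_D=5) = 5; EF_H = 5+9 = 14
ES_I = 4; EF_I = 4+5 = 9
ES_J = max(EF_E=21, EF_F=15, EF_G=20, EF_H=14, EF_I=9) = 21; EF_J = 21+8 = 29
Expected project duration μ = 29 weeks. Critical path: C → E → J.

Variances on critical path: σ²_C=1.000, σ²_E=0.444, σ²_J=1.778.
Largest is σ²_J = 1.778.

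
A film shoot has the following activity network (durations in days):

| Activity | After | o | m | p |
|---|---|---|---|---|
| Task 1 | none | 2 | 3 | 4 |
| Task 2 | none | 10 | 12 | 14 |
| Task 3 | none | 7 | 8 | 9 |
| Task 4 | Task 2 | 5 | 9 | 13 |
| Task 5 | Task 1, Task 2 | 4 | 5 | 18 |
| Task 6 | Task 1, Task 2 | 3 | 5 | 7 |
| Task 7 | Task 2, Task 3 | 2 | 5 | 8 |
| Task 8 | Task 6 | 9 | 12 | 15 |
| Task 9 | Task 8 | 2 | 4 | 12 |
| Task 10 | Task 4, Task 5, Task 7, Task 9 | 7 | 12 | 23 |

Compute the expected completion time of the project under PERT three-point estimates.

te_Task 1 = (2 + 4·3 + 4)/6 = 18/6 = 3
te_Task 2 = (10 + 4·12 + 14)/6 = 72/6 = 12
te_Task 3 = (7 + 4·8 + 9)/6 = 48/6 = 8
te_Task 4 = (5 + 4·9 + 13)/6 = 54/6 = 9
te_Task 5 = (4 + 4·5 + 18)/6 = 42/6 = 7
te_Task 6 = (3 + 4·5 + 7)/6 = 30/6 = 5
te_Task 7 = (2 + 4·5 + 8)/6 = 30/6 = 5
te_Task 8 = (9 + 4·12 + 15)/6 = 72/6 = 12
te_Task 9 = (2 + 4·4 + 12)/6 = 30/6 = 5
te_Task 10 = (7 + 4·12 + 23)/6 = 78/6 = 13

Forward pass:
ES_Task 1 = 0; EF_Task 1 = 3
ES_Task 2 = 0; EF_Task 2 = 12
ES_Task 3 = 0; EF_Task 3 = 8
ES_Task 4 = 12; EF_Task 4 = 12+9 = 21
ES_Task 5 = max(EF_Task 1=3, EF_Task 2=12) = 12; EF_Task 5 = 12+7 = 19
ES_Task 6 = max(EF_Task 1=3, EF_Task 2=12) = 12; EF_Task 6 = 12+5 = 17
ES_Task 7 = max(EF_Task 2=12, EF_Task 3=8) = 12; EF_Task 7 = 12+5 = 17
ES_Task 8 = 17; EF_Task 8 = 17+12 = 29
ES_Task 9 = 29; EF_Task 9 = 29+5 = 34
ES_Task 10 = max(EF_Task 4=21, EF_Task 5=19, EF_Task 7=17, EF_Task 9=34) = 34; EF_Task 10 = 34+13 = 47
Expected project duration μ = 47 days. Critical path: Task 2 → Task 6 → Task 8 → Task 9 → Task 10.

47 days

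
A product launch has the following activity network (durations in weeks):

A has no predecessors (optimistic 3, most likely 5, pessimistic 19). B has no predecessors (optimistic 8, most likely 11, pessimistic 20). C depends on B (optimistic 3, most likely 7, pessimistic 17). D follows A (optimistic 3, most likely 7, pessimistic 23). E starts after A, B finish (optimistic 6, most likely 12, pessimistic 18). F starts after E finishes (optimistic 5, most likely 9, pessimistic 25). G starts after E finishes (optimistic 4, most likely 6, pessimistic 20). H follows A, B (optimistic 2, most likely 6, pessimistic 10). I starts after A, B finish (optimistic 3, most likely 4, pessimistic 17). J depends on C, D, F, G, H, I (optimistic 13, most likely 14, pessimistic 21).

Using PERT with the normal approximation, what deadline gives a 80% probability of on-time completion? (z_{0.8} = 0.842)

te_A = (3 + 4·5 + 19)/6 = 42/6 = 7; σ²_A = ((19−3)/6)² = 7.111
te_B = (8 + 4·11 + 20)/6 = 72/6 = 12; σ²_B = ((20−8)/6)² = 4.000
te_C = (3 + 4·7 + 17)/6 = 48/6 = 8; σ²_C = ((17−3)/6)² = 5.444
te_D = (3 + 4·7 + 23)/6 = 54/6 = 9; σ²_D = ((23−3)/6)² = 11.111
te_E = (6 + 4·12 + 18)/6 = 72/6 = 12; σ²_E = ((18−6)/6)² = 4.000
te_F = (5 + 4·9 + 25)/6 = 66/6 = 11; σ²_F = ((25−5)/6)² = 11.111
te_G = (4 + 4·6 + 20)/6 = 48/6 = 8; σ²_G = ((20−4)/6)² = 7.111
te_H = (2 + 4·6 + 10)/6 = 36/6 = 6; σ²_H = ((10−2)/6)² = 1.778
te_I = (3 + 4·4 + 17)/6 = 36/6 = 6; σ²_I = ((17−3)/6)² = 5.444
te_J = (13 + 4·14 + 21)/6 = 90/6 = 15; σ²_J = ((21−13)/6)² = 1.778

Forward pass:
ES_A = 0; EF_A = 7
ES_B = 0; EF_B = 12
ES_C = 12; EF_C = 12+8 = 20
ES_D = 7; EF_D = 7+9 = 16
ES_E = max(EF_A=7, EF_B=12) = 12; EF_E = 12+12 = 24
ES_F = 24; EF_F = 24+11 = 35
ES_G = 24; EF_G = 24+8 = 32
ES_H = max(EF_A=7, EF_B=12) = 12; EF_H = 12+6 = 18
ES_I = max(EF_A=7, EF_B=12) = 12; EF_I = 12+6 = 18
ES_J = max(EF_C=20, EF_D=16, EF_F=35, EF_G=32, EF_H=18, EF_I=18) = 35; EF_J = 35+15 = 50
Expected project duration μ = 50 weeks. Critical path: B → E → F → J.

Variance along critical path = 4.000 + 4.000 + 11.111 + 1.778 = 20.889; σ = 4.570 weeks.
D = μ + z·σ = 50 + 0.842·4.570 = 53.8 weeks

53.8 weeks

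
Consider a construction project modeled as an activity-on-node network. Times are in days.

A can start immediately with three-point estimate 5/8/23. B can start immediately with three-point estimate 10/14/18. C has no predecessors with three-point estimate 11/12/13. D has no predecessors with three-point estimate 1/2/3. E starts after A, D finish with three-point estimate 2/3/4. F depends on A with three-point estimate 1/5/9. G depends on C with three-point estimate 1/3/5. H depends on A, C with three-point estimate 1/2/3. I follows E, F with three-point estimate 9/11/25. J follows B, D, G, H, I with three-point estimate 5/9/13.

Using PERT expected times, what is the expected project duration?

te_A = (5 + 4·8 + 23)/6 = 60/6 = 10
te_B = (10 + 4·14 + 18)/6 = 84/6 = 14
te_C = (11 + 4·12 + 13)/6 = 72/6 = 12
te_D = (1 + 4·2 + 3)/6 = 12/6 = 2
te_E = (2 + 4·3 + 4)/6 = 18/6 = 3
te_F = (1 + 4·5 + 9)/6 = 30/6 = 5
te_G = (1 + 4·3 + 5)/6 = 18/6 = 3
te_H = (1 + 4·2 + 3)/6 = 12/6 = 2
te_I = (9 + 4·11 + 25)/6 = 78/6 = 13
te_J = (5 + 4·9 + 13)/6 = 54/6 = 9

Forward pass:
ES_A = 0; EF_A = 10
ES_B = 0; EF_B = 14
ES_C = 0; EF_C = 12
ES_D = 0; EF_D = 2
ES_E = max(EF_A=10, EF_D=2) = 10; EF_E = 10+3 = 13
ES_F = 10; EF_F = 10+5 = 15
ES_G = 12; EF_G = 12+3 = 15
ES_H = max(EF_A=10, EF_C=12) = 12; EF_H = 12+2 = 14
ES_I = max(EF_E=13, EF_F=15) = 15; EF_I = 15+13 = 28
ES_J = max(EF_B=14, EF_D=2, EF_G=15, EF_H=14, EF_I=28) = 28; EF_J = 28+9 = 37
Expected project duration μ = 37 days. Critical path: A → F → I → J.

37 days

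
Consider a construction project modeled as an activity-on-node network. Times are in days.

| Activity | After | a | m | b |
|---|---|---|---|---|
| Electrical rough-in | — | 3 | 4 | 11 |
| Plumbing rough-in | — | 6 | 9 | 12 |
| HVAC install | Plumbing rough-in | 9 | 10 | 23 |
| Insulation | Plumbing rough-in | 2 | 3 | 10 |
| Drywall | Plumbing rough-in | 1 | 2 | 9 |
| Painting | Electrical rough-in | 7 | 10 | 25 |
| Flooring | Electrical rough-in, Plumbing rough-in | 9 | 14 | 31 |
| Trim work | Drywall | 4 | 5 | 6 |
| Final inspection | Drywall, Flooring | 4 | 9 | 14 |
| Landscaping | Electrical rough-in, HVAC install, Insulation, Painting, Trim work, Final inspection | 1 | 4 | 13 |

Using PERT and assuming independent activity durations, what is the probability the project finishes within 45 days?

0.904

te_Electrical rough-in = (3 + 4·4 + 11)/6 = 30/6 = 5; σ²_Electrical rough-in = ((11−3)/6)² = 1.778
te_Plumbing rough-in = (6 + 4·9 + 12)/6 = 54/6 = 9; σ²_Plumbing rough-in = ((12−6)/6)² = 1.000
te_HVAC install = (9 + 4·10 + 23)/6 = 72/6 = 12; σ²_HVAC install = ((23−9)/6)² = 5.444
te_Insulation = (2 + 4·3 + 10)/6 = 24/6 = 4; σ²_Insulation = ((10−2)/6)² = 1.778
te_Drywall = (1 + 4·2 + 9)/6 = 18/6 = 3; σ²_Drywall = ((9−1)/6)² = 1.778
te_Painting = (7 + 4·10 + 25)/6 = 72/6 = 12; σ²_Painting = ((25−7)/6)² = 9.000
te_Flooring = (9 + 4·14 + 31)/6 = 96/6 = 16; σ²_Flooring = ((31−9)/6)² = 13.444
te_Trim work = (4 + 4·5 + 6)/6 = 30/6 = 5; σ²_Trim work = ((6−4)/6)² = 0.111
te_Final inspection = (4 + 4·9 + 14)/6 = 54/6 = 9; σ²_Final inspection = ((14−4)/6)² = 2.778
te_Landscaping = (1 + 4·4 + 13)/6 = 30/6 = 5; σ²_Landscaping = ((13−1)/6)² = 4.000

Forward pass:
ES_Electrical rough-in = 0; EF_Electrical rough-in = 5
ES_Plumbing rough-in = 0; EF_Plumbing rough-in = 9
ES_HVAC install = 9; EF_HVAC install = 9+12 = 21
ES_Insulation = 9; EF_Insulation = 9+4 = 13
ES_Drywall = 9; EF_Drywall = 9+3 = 12
ES_Painting = 5; EF_Painting = 5+12 = 17
ES_Flooring = max(EF_Electrical rough-in=5, EF_Plumbing rough-in=9) = 9; EF_Flooring = 9+16 = 25
ES_Trim work = 12; EF_Trim work = 12+5 = 17
ES_Final inspection = max(EF_Drywall=12, EF_Flooring=25) = 25; EF_Final inspection = 25+9 = 34
ES_Landscaping = max(EF_Electrical rough-in=5, EF_HVAC install=21, EF_Insulation=13, EF_Painting=17, EF_Trim work=17, EF_Final inspection=34) = 34; EF_Landscaping = 34+5 = 39
Expected project duration μ = 39 days. Critical path: Plumbing rough-in → Flooring → Final inspection → Landscaping.

Variance along critical path = 1.000 + 13.444 + 2.778 + 4.000 = 21.222; σ = √21.222 = 4.607 days.
Z = (45 − 39) / 4.607 = 1.302
P(T ≤ 45) = Φ(1.302) ≈ 0.904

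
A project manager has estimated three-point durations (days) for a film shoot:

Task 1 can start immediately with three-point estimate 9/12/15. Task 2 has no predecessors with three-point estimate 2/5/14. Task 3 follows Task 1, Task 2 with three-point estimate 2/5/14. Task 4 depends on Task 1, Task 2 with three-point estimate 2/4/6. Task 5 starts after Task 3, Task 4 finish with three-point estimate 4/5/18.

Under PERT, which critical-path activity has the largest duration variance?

Task 5

te_Task 1 = (9 + 4·12 + 15)/6 = 72/6 = 12; σ²_Task 1 = ((15−9)/6)² = 1.000
te_Task 2 = (2 + 4·5 + 14)/6 = 36/6 = 6; σ²_Task 2 = ((14−2)/6)² = 4.000
te_Task 3 = (2 + 4·5 + 14)/6 = 36/6 = 6; σ²_Task 3 = ((14−2)/6)² = 4.000
te_Task 4 = (2 + 4·4 + 6)/6 = 24/6 = 4; σ²_Task 4 = ((6−2)/6)² = 0.444
te_Task 5 = (4 + 4·5 + 18)/6 = 42/6 = 7; σ²_Task 5 = ((18−4)/6)² = 5.444

Forward pass:
ES_Task 1 = 0; EF_Task 1 = 12
ES_Task 2 = 0; EF_Task 2 = 6
ES_Task 3 = max(EF_Task 1=12, EF_Task 2=6) = 12; EF_Task 3 = 12+6 = 18
ES_Task 4 = max(EF_Task 1=12, EF_Task 2=6) = 12; EF_Task 4 = 12+4 = 16
ES_Task 5 = max(EF_Task 3=18, EF_Task 4=16) = 18; EF_Task 5 = 18+7 = 25
Expected project duration μ = 25 days. Critical path: Task 1 → Task 3 → Task 5.

Variances on critical path: σ²_Task 1=1.000, σ²_Task 3=4.000, σ²_Task 5=5.444.
Largest is σ²_Task 5 = 5.444.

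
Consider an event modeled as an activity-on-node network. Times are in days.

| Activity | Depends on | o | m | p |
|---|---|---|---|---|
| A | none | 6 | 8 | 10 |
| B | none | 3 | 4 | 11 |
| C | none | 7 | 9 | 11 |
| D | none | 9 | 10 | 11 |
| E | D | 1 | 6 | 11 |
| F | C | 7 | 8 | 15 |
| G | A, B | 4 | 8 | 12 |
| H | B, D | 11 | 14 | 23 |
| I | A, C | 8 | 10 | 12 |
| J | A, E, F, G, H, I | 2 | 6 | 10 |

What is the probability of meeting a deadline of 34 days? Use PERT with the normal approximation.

te_A = (6 + 4·8 + 10)/6 = 48/6 = 8; σ²_A = ((10−6)/6)² = 0.444
te_B = (3 + 4·4 + 11)/6 = 30/6 = 5; σ²_B = ((11−3)/6)² = 1.778
te_C = (7 + 4·9 + 11)/6 = 54/6 = 9; σ²_C = ((11−7)/6)² = 0.444
te_D = (9 + 4·10 + 11)/6 = 60/6 = 10; σ²_D = ((11−9)/6)² = 0.111
te_E = (1 + 4·6 + 11)/6 = 36/6 = 6; σ²_E = ((11−1)/6)² = 2.778
te_F = (7 + 4·8 + 15)/6 = 54/6 = 9; σ²_F = ((15−7)/6)² = 1.778
te_G = (4 + 4·8 + 12)/6 = 48/6 = 8; σ²_G = ((12−4)/6)² = 1.778
te_H = (11 + 4·14 + 23)/6 = 90/6 = 15; σ²_H = ((23−11)/6)² = 4.000
te_I = (8 + 4·10 + 12)/6 = 60/6 = 10; σ²_I = ((12−8)/6)² = 0.444
te_J = (2 + 4·6 + 10)/6 = 36/6 = 6; σ²_J = ((10−2)/6)² = 1.778

Forward pass:
ES_A = 0; EF_A = 8
ES_B = 0; EF_B = 5
ES_C = 0; EF_C = 9
ES_D = 0; EF_D = 10
ES_E = 10; EF_E = 10+6 = 16
ES_F = 9; EF_F = 9+9 = 18
ES_G = max(EF_A=8, EF_B=5) = 8; EF_G = 8+8 = 16
ES_H = max(EF_B=5, EF_D=10) = 10; EF_H = 10+15 = 25
ES_I = max(EF_A=8, EF_C=9) = 9; EF_I = 9+10 = 19
ES_J = max(EF_A=8, EF_E=16, EF_F=18, EF_G=16, EF_H=25, EF_I=19) = 25; EF_J = 25+6 = 31
Expected project duration μ = 31 days. Critical path: D → H → J.

Variance along critical path = 0.111 + 4.000 + 1.778 = 5.889; σ = √5.889 = 2.427 days.
Z = (34 − 31) / 2.427 = 1.236
P(T ≤ 34) = Φ(1.236) ≈ 0.892

0.892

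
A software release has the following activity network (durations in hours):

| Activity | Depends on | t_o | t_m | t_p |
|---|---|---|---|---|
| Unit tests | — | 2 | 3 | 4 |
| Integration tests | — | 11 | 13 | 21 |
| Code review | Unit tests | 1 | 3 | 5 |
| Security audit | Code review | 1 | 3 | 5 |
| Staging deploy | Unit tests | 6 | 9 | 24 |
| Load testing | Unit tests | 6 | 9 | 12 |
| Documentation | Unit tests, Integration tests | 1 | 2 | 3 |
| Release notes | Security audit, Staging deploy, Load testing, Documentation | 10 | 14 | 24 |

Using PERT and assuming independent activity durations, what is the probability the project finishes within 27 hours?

0.083

te_Unit tests = (2 + 4·3 + 4)/6 = 18/6 = 3; σ²_Unit tests = ((4−2)/6)² = 0.111
te_Integration tests = (11 + 4·13 + 21)/6 = 84/6 = 14; σ²_Integration tests = ((21−11)/6)² = 2.778
te_Code review = (1 + 4·3 + 5)/6 = 18/6 = 3; σ²_Code review = ((5−1)/6)² = 0.444
te_Security audit = (1 + 4·3 + 5)/6 = 18/6 = 3; σ²_Security audit = ((5−1)/6)² = 0.444
te_Staging deploy = (6 + 4·9 + 24)/6 = 66/6 = 11; σ²_Staging deploy = ((24−6)/6)² = 9.000
te_Load testing = (6 + 4·9 + 12)/6 = 54/6 = 9; σ²_Load testing = ((12−6)/6)² = 1.000
te_Documentation = (1 + 4·2 + 3)/6 = 12/6 = 2; σ²_Documentation = ((3−1)/6)² = 0.111
te_Release notes = (10 + 4·14 + 24)/6 = 90/6 = 15; σ²_Release notes = ((24−10)/6)² = 5.444

Forward pass:
ES_Unit tests = 0; EF_Unit tests = 3
ES_Integration tests = 0; EF_Integration tests = 14
ES_Code review = 3; EF_Code review = 3+3 = 6
ES_Security audit = 6; EF_Security audit = 6+3 = 9
ES_Staging deploy = 3; EF_Staging deploy = 3+11 = 14
ES_Load testing = 3; EF_Load testing = 3+9 = 12
ES_Documentation = max(EF_Unit tests=3, EF_Integration tests=14) = 14; EF_Documentation = 14+2 = 16
ES_Release notes = max(EF_Security audit=9, EF_Staging deploy=14, EF_Load testing=12, EF_Documentation=16) = 16; EF_Release notes = 16+15 = 31
Expected project duration μ = 31 hours. Critical path: Integration tests → Documentation → Release notes.

Variance along critical path = 2.778 + 0.111 + 5.444 = 8.333; σ = √8.333 = 2.887 hours.
Z = (27 − 31) / 2.887 = -1.386
P(T ≤ 27) = Φ(-1.386) ≈ 0.083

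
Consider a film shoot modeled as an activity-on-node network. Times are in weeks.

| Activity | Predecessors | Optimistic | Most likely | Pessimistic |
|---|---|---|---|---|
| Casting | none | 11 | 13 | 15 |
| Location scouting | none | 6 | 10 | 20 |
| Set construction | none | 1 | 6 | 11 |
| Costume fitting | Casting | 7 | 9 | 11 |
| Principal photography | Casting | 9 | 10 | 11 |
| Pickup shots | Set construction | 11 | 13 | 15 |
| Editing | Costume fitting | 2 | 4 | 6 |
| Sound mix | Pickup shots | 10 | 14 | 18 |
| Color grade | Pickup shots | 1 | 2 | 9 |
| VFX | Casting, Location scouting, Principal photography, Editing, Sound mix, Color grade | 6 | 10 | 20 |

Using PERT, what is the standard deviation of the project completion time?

te_Casting = (11 + 4·13 + 15)/6 = 78/6 = 13; σ²_Casting = ((15−11)/6)² = 0.444
te_Location scouting = (6 + 4·10 + 20)/6 = 66/6 = 11; σ²_Location scouting = ((20−6)/6)² = 5.444
te_Set construction = (1 + 4·6 + 11)/6 = 36/6 = 6; σ²_Set construction = ((11−1)/6)² = 2.778
te_Costume fitting = (7 + 4·9 + 11)/6 = 54/6 = 9; σ²_Costume fitting = ((11−7)/6)² = 0.444
te_Principal photography = (9 + 4·10 + 11)/6 = 60/6 = 10; σ²_Principal photography = ((11−9)/6)² = 0.111
te_Pickup shots = (11 + 4·13 + 15)/6 = 78/6 = 13; σ²_Pickup shots = ((15−11)/6)² = 0.444
te_Editing = (2 + 4·4 + 6)/6 = 24/6 = 4; σ²_Editing = ((6−2)/6)² = 0.444
te_Sound mix = (10 + 4·14 + 18)/6 = 84/6 = 14; σ²_Sound mix = ((18−10)/6)² = 1.778
te_Color grade = (1 + 4·2 + 9)/6 = 18/6 = 3; σ²_Color grade = ((9−1)/6)² = 1.778
te_VFX = (6 + 4·10 + 20)/6 = 66/6 = 11; σ²_VFX = ((20−6)/6)² = 5.444

Forward pass:
ES_Casting = 0; EF_Casting = 13
ES_Location scouting = 0; EF_Location scouting = 11
ES_Set construction = 0; EF_Set construction = 6
ES_Costume fitting = 13; EF_Costume fitting = 13+9 = 22
ES_Principal photography = 13; EF_Principal photography = 13+10 = 23
ES_Pickup shots = 6; EF_Pickup shots = 6+13 = 19
ES_Editing = 22; EF_Editing = 22+4 = 26
ES_Sound mix = 19; EF_Sound mix = 19+14 = 33
ES_Color grade = 19; EF_Color grade = 19+3 = 22
ES_VFX = max(EF_Casting=13, EF_Location scouting=11, EF_Principal photography=23, EF_Editing=26, EF_Sound mix=33, EF_Color grade=22) = 33; EF_VFX = 33+11 = 44
Expected project duration μ = 44 weeks. Critical path: Set construction → Pickup shots → Sound mix → VFX.

Variance along critical path = 2.778 + 0.444 + 1.778 + 5.444 = 10.444
σ = √10.444 = 3.232 weeks

3.23 weeks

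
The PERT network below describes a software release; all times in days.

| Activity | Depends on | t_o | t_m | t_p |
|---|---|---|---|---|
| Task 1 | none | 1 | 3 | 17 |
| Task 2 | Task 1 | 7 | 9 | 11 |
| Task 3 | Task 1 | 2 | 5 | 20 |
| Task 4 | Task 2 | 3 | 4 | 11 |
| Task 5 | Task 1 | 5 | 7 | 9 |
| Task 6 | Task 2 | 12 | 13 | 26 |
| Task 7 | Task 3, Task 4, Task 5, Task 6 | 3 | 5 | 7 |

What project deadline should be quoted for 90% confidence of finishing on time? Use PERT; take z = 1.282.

38.7 days

te_Task 1 = (1 + 4·3 + 17)/6 = 30/6 = 5; σ²_Task 1 = ((17−1)/6)² = 7.111
te_Task 2 = (7 + 4·9 + 11)/6 = 54/6 = 9; σ²_Task 2 = ((11−7)/6)² = 0.444
te_Task 3 = (2 + 4·5 + 20)/6 = 42/6 = 7; σ²_Task 3 = ((20−2)/6)² = 9.000
te_Task 4 = (3 + 4·4 + 11)/6 = 30/6 = 5; σ²_Task 4 = ((11−3)/6)² = 1.778
te_Task 5 = (5 + 4·7 + 9)/6 = 42/6 = 7; σ²_Task 5 = ((9−5)/6)² = 0.444
te_Task 6 = (12 + 4·13 + 26)/6 = 90/6 = 15; σ²_Task 6 = ((26−12)/6)² = 5.444
te_Task 7 = (3 + 4·5 + 7)/6 = 30/6 = 5; σ²_Task 7 = ((7−3)/6)² = 0.444

Forward pass:
ES_Task 1 = 0; EF_Task 1 = 5
ES_Task 2 = 5; EF_Task 2 = 5+9 = 14
ES_Task 3 = 5; EF_Task 3 = 5+7 = 12
ES_Task 4 = 14; EF_Task 4 = 14+5 = 19
ES_Task 5 = 5; EF_Task 5 = 5+7 = 12
ES_Task 6 = 14; EF_Task 6 = 14+15 = 29
ES_Task 7 = max(EF_Task 3=12, EF_Task 4=19, EF_Task 5=12, EF_Task 6=29) = 29; EF_Task 7 = 29+5 = 34
Expected project duration μ = 34 days. Critical path: Task 1 → Task 2 → Task 6 → Task 7.

Variance along critical path = 7.111 + 0.444 + 5.444 + 0.444 = 13.444; σ = 3.667 days.
D = μ + z·σ = 34 + 1.282·3.667 = 38.7 days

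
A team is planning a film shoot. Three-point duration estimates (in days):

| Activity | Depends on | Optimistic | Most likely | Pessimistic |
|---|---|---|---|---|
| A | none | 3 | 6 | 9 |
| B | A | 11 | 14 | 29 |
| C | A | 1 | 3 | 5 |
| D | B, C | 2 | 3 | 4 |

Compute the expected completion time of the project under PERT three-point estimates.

25 days

te_A = (3 + 4·6 + 9)/6 = 36/6 = 6
te_B = (11 + 4·14 + 29)/6 = 96/6 = 16
te_C = (1 + 4·3 + 5)/6 = 18/6 = 3
te_D = (2 + 4·3 + 4)/6 = 18/6 = 3

Forward pass:
ES_A = 0; EF_A = 6
ES_B = 6; EF_B = 6+16 = 22
ES_C = 6; EF_C = 6+3 = 9
ES_D = max(EF_B=22, EF_C=9) = 22; EF_D = 22+3 = 25
Expected project duration μ = 25 days. Critical path: A → B → D.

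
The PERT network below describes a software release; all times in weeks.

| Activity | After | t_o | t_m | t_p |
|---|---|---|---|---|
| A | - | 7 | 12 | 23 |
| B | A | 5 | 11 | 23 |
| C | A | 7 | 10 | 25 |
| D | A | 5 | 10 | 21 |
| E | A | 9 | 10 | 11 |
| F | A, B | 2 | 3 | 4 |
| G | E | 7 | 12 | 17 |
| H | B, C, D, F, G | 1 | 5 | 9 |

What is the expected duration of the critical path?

te_A = (7 + 4·12 + 23)/6 = 78/6 = 13
te_B = (5 + 4·11 + 23)/6 = 72/6 = 12
te_C = (7 + 4·10 + 25)/6 = 72/6 = 12
te_D = (5 + 4·10 + 21)/6 = 66/6 = 11
te_E = (9 + 4·10 + 11)/6 = 60/6 = 10
te_F = (2 + 4·3 + 4)/6 = 18/6 = 3
te_G = (7 + 4·12 + 17)/6 = 72/6 = 12
te_H = (1 + 4·5 + 9)/6 = 30/6 = 5

Forward pass:
ES_A = 0; EF_A = 13
ES_B = 13; EF_B = 13+12 = 25
ES_C = 13; EF_C = 13+12 = 25
ES_D = 13; EF_D = 13+11 = 24
ES_E = 13; EF_E = 13+10 = 23
ES_F = max(EF_A=13, EF_B=25) = 25; EF_F = 25+3 = 28
ES_G = 23; EF_G = 23+12 = 35
ES_H = max(EF_B=25, EF_C=25, EF_D=24, EF_F=28, EF_G=35) = 35; EF_H = 35+5 = 40
Expected project duration μ = 40 weeks. Critical path: A → E → G → H.

40 weeks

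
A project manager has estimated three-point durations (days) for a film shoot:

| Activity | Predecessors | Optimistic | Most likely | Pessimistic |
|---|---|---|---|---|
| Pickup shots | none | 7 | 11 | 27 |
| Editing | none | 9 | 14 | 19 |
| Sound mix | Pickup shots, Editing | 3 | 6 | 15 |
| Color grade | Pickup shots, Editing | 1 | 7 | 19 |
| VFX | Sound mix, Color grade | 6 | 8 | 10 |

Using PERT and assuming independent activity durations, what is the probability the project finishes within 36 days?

0.957

te_Pickup shots = (7 + 4·11 + 27)/6 = 78/6 = 13; σ²_Pickup shots = ((27−7)/6)² = 11.111
te_Editing = (9 + 4·14 + 19)/6 = 84/6 = 14; σ²_Editing = ((19−9)/6)² = 2.778
te_Sound mix = (3 + 4·6 + 15)/6 = 42/6 = 7; σ²_Sound mix = ((15−3)/6)² = 4.000
te_Color grade = (1 + 4·7 + 19)/6 = 48/6 = 8; σ²_Color grade = ((19−1)/6)² = 9.000
te_VFX = (6 + 4·8 + 10)/6 = 48/6 = 8; σ²_VFX = ((10−6)/6)² = 0.444

Forward pass:
ES_Pickup shots = 0; EF_Pickup shots = 13
ES_Editing = 0; EF_Editing = 14
ES_Sound mix = max(EF_Pickup shots=13, EF_Editing=14) = 14; EF_Sound mix = 14+7 = 21
ES_Color grade = max(EF_Pickup shots=13, EF_Editing=14) = 14; EF_Color grade = 14+8 = 22
ES_VFX = max(EF_Sound mix=21, EF_Color grade=22) = 22; EF_VFX = 22+8 = 30
Expected project duration μ = 30 days. Critical path: Editing → Color grade → VFX.

Variance along critical path = 2.778 + 9.000 + 0.444 = 12.222; σ = √12.222 = 3.496 days.
Z = (36 − 30) / 3.496 = 1.716
P(T ≤ 36) = Φ(1.716) ≈ 0.957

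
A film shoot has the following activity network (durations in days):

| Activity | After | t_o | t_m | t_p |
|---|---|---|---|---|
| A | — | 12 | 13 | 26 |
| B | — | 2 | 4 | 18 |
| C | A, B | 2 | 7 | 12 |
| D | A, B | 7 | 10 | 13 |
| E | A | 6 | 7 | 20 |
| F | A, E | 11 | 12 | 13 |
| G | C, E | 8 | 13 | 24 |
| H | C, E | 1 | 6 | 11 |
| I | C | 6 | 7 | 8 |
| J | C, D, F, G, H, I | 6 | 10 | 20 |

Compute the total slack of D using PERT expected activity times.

te_A = (12 + 4·13 + 26)/6 = 90/6 = 15
te_B = (2 + 4·4 + 18)/6 = 36/6 = 6
te_C = (2 + 4·7 + 12)/6 = 42/6 = 7
te_D = (7 + 4·10 + 13)/6 = 60/6 = 10
te_E = (6 + 4·7 + 20)/6 = 54/6 = 9
te_F = (11 + 4·12 + 13)/6 = 72/6 = 12
te_G = (8 + 4·13 + 24)/6 = 84/6 = 14
te_H = (1 + 4·6 + 11)/6 = 36/6 = 6
te_I = (6 + 4·7 + 8)/6 = 42/6 = 7
te_J = (6 + 4·10 + 20)/6 = 66/6 = 11

Forward pass:
ES_A = 0; EF_A = 15
ES_B = 0; EF_B = 6
ES_C = max(EF_A=15, EF_B=6) = 15; EF_C = 15+7 = 22
ES_D = max(EF_A=15, EF_B=6) = 15; EF_D = 15+10 = 25
ES_E = 15; EF_E = 15+9 = 24
ES_F = max(EF_A=15, EF_E=24) = 24; EF_F = 24+12 = 36
ES_G = max(EF_C=22, EF_E=24) = 24; EF_G = 24+14 = 38
ES_H = max(EF_C=22, EF_E=24) = 24; EF_H = 24+6 = 30
ES_I = 22; EF_I = 22+7 = 29
ES_J = max(EF_C=22, EF_D=25, EF_F=36, EF_G=38, EF_H=30, EF_I=29) = 38; EF_J = 38+11 = 49
Expected project duration μ = 49 days. Critical path: A → E → G → J.

Backward pass:
LF_J = 49; LS_J = 49−11 = 38
LF_I = LS_J = 38; LS_I = 38−7 = 31
LF_H = LS_J = 38; LS_H = 38−6 = 32
LF_G = LS_J = 38; LS_G = 38−14 = 24
LF_F = LS_J = 38; LS_F = 38−12 = 26
LF_E = min(LS_F=26, LS_G=24, LS_H=32) = 24; LS_E = 24−9 = 15
LF_D = LS_J = 38; LS_D = 38−10 = 28
LF_C = min(LS_G=24, LS_H=32, LS_I=31, LS_J=38) = 24; LS_C = 24−7 = 17
LF_B = min(LS_C=17, LS_D=28) = 17; LS_B = 17−6 = 11
LF_A = min(LS_C=17, LS_D=28, LS_E=15, LS_F=26) = 15; LS_A = 15−15 = 0
Slack_D = LS_D − ES_D = 28 − 15 = 13

13 days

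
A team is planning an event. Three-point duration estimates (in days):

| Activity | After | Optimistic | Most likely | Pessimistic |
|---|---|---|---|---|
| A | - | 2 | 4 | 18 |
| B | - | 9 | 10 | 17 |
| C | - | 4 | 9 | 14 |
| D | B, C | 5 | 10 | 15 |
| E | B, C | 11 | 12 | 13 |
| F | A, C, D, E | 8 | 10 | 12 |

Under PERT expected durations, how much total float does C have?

te_A = (2 + 4·4 + 18)/6 = 36/6 = 6
te_B = (9 + 4·10 + 17)/6 = 66/6 = 11
te_C = (4 + 4·9 + 14)/6 = 54/6 = 9
te_D = (5 + 4·10 + 15)/6 = 60/6 = 10
te_E = (11 + 4·12 + 13)/6 = 72/6 = 12
te_F = (8 + 4·10 + 12)/6 = 60/6 = 10

Forward pass:
ES_A = 0; EF_A = 6
ES_B = 0; EF_B = 11
ES_C = 0; EF_C = 9
ES_D = max(EF_B=11, EF_C=9) = 11; EF_D = 11+10 = 21
ES_E = max(EF_B=11, EF_C=9) = 11; EF_E = 11+12 = 23
ES_F = max(EF_A=6, EF_C=9, EF_D=21, EF_E=23) = 23; EF_F = 23+10 = 33
Expected project duration μ = 33 days. Critical path: B → E → F.

Backward pass:
LF_F = 33; LS_F = 33−10 = 23
LF_E = LS_F = 23; LS_E = 23−12 = 11
LF_D = LS_F = 23; LS_D = 23−10 = 13
LF_C = min(LS_D=13, LS_E=11, LS_F=23) = 11; LS_C = 11−9 = 2
LF_B = min(LS_D=13, LS_E=11) = 11; LS_B = 11−11 = 0
LF_A = LS_F = 23; LS_A = 23−6 = 17
Slack_C = LS_C − ES_C = 2 − 0 = 2

2 days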